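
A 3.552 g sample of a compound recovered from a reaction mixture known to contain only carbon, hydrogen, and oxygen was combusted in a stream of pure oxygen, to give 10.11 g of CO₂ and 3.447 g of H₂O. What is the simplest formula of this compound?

mol C = 10.11 g CO₂ ÷ 44.009 g/mol = 0.22973 mol
mol H = 2 × 3.447 g H₂O ÷ 18.015 g/mol = 0.38268 mol
mass O = 3.552 − (2.7592 + 0.38574) = 0.40702 g → mol O = 0.40702 ÷ 15.999 = 0.025440 mol
Divide by the smallest (0.025440 mol): C 9.030, H 15.042, O 1.000

C9H15O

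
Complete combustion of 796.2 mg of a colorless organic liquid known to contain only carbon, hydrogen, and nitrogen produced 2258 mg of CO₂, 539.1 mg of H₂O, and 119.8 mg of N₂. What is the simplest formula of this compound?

mol C = 2.258 g CO₂ ÷ 44.009 g/mol = 0.051308 mol
mol H = 2 × 0.5391 g H₂O ÷ 18.015 g/mol = 0.059850 mol
mol N = 2 × 0.1198 g N₂ ÷ 28.014 g/mol = 0.0085529 mol
Divide by the smallest (0.0085529 mol): C 5.999, H 6.998, N 1.000

C6H7N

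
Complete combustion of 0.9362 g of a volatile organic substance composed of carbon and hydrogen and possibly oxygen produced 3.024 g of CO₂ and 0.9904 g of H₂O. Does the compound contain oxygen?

no

mol C = 3.024 g CO₂ ÷ 44.009 g/mol = 0.068713 mol
mol H = 2 × 0.9904 g H₂O ÷ 18.015 g/mol = 0.10995 mol
C and H together account for 0.93615 g — essentially the entire 0.9362 g sample — so the compound contains no oxygen.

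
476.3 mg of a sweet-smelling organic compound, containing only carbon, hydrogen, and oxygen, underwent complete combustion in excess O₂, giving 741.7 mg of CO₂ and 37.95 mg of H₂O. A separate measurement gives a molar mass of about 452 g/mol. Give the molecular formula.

mol C = 0.7417 g CO₂ ÷ 44.009 g/mol = 0.016853 mol
mol H = 2 × 0.03795 g H₂O ÷ 18.015 g/mol = 0.0042132 mol
mass O = 0.4763 − (0.20243 + 0.0042469) = 0.26963 g → mol O = 0.26963 ÷ 15.999 = 0.016853 mol
Divide by the smallest (0.0042132 mol): C 4.000, H 1.000, O 4.000
Empirical formula: C4HO4
Empirical-formula mass = 113.05 g/mol; 452 ÷ 113.05 ≈ 4, so the molecular formula is C16H4O16.

C16H4O16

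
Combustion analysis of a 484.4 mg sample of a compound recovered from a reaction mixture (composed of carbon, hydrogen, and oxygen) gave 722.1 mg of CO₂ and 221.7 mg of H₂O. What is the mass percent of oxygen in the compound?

54.19%

mol C = 0.7221 g CO₂ ÷ 44.009 g/mol = 0.016408 mol
mol H = 2 × 0.2217 g H₂O ÷ 18.015 g/mol = 0.024613 mol
mass O = 0.4844 − (0.19708 + 0.024810) = 0.26251 g → mol O = 0.26251 ÷ 15.999 = 0.016408 mol
mass % O = 0.26251 g ÷ 0.4844 g × 100%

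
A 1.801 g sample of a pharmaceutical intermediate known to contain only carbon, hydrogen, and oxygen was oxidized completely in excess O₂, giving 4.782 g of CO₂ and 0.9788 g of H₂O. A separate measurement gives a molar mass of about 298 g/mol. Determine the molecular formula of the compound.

C18H18O4

mol C = 4.782 g CO₂ ÷ 44.009 g/mol = 0.10866 mol
mol H = 2 × 0.9788 g H₂O ÷ 18.015 g/mol = 0.10867 mol
mass O = 1.801 − (1.3051 + 0.10953) = 0.38636 g → mol O = 0.38636 ÷ 15.999 = 0.024149 mol
Divide by the smallest (0.024149 mol): C 4.500, H 4.500, O 1.000
Multiplying each by 2 gives whole numbers: C 9.00, H 9.00, O 2.00
Empirical formula: C9H9O2
Empirical-formula mass = 149.17 g/mol; 298 ÷ 149.17 ≈ 2, so the molecular formula is C18H18O4.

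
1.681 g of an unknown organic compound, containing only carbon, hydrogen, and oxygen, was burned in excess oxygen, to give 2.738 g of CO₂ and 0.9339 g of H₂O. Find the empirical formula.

mol C = 2.738 g CO₂ ÷ 44.009 g/mol = 0.062215 mol
mol H = 2 × 0.9339 g H₂O ÷ 18.015 g/mol = 0.10368 mol
mass O = 1.681 − (0.74726 + 0.10451) = 0.82923 g → mol O = 0.82923 ÷ 15.999 = 0.051830 mol
Divide by the smallest (0.051830 mol): C 1.200, H 2.000, O 1.000
Multiplying each by 5 gives whole numbers: C 6.00, H 10.00, O 5.00

C6H10O5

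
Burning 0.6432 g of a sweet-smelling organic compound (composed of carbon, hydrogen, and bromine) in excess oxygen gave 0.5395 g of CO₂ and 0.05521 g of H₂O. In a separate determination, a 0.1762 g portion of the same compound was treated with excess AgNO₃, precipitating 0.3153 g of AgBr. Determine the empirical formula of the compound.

mol C = 0.5395 g CO₂ ÷ 44.009 g/mol = 0.012259 mol
mol H = 2 × 0.05521 g H₂O ÷ 18.015 g/mol = 0.0061293 mol
From the AgBr data: mol Br per gram of compound = (0.3153 ÷ 187.772) ÷ 0.1762 = 0.0095299 mol/g, so in the 0.6432 g combustion sample mol Br = 0.0061296 mol
Divide by the smallest (0.0061293 mol): C 2.000, H 1.000, Br 1.000

C2HBr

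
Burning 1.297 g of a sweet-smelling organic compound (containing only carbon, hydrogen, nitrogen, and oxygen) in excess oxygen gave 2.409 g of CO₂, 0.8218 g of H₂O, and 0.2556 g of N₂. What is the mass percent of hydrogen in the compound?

7.09%

mol C = 2.409 g CO₂ ÷ 44.009 g/mol = 0.054739 mol
mol H = 2 × 0.8218 g H₂O ÷ 18.015 g/mol = 0.091235 mol
mol N = 2 × 0.2556 g N₂ ÷ 28.014 g/mol = 0.018248 mol
mass O = 1.297 − (0.65747 + 0.091965 + 0.25560) = 0.29197 g → mol O = 0.29197 ÷ 15.999 = 0.018249 mol
mass % H = 0.091965 g ÷ 1.297 g × 100%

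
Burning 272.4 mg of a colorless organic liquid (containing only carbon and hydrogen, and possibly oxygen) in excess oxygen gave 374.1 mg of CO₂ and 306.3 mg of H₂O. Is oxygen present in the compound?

mol C = 0.3741 g CO₂ ÷ 44.009 g/mol = 0.0085005 mol
mol H = 2 × 0.3063 g H₂O ÷ 18.015 g/mol = 0.034005 mol
C and H account for only 0.13638 g of the 0.2724 g sample; the remaining 0.13602 g must be oxygen.

yes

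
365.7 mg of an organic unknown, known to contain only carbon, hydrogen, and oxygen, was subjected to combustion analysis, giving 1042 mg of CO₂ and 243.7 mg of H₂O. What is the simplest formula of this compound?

C7H8O

mol C = 1.042 g CO₂ ÷ 44.009 g/mol = 0.023677 mol
mol H = 2 × 0.2437 g H₂O ÷ 18.015 g/mol = 0.027055 mol
mass O = 0.3657 − (0.28438 + 0.027272) = 0.054044 g → mol O = 0.054044 ÷ 15.999 = 0.0033780 mol
Divide by the smallest (0.0033780 mol): C 7.009, H 8.009, O 1.000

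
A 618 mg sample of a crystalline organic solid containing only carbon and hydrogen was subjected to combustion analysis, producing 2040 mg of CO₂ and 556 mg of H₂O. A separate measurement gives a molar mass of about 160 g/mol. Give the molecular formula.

mol C = 2.04 g CO₂ ÷ 44.009 g/mol = 0.04635 mol
mol H = 2 × 0.556 g H₂O ÷ 18.015 g/mol = 0.06173 mol
Divide by the smallest (0.04635 mol): C 1.000, H 1.332
Multiplying each by 3 gives whole numbers: C 3.00, H 3.99
Empirical formula: C3H4
Empirical-formula mass = 40.06 g/mol; 160 ÷ 40.06 ≈ 4, so the molecular formula is C12H16.

C12H16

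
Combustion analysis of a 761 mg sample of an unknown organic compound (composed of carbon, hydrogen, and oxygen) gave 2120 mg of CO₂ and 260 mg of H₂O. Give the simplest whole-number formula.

mol C = 2.12 g CO₂ ÷ 44.009 g/mol = 0.04817 mol
mol H = 2 × 0.260 g H₂O ÷ 18.015 g/mol = 0.02886 mol
mass O = 0.761 − (0.5786 + 0.02910) = 0.1533 g → mol O = 0.1533 ÷ 15.999 = 0.009583 mol
Divide by the smallest (0.009583 mol): C 5.027, H 3.012, O 1.000

C5H3O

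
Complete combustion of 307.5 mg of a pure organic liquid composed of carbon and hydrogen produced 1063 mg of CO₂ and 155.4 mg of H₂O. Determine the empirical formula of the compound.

mol C = 1.063 g CO₂ ÷ 44.009 g/mol = 0.024154 mol
mol H = 2 × 0.1554 g H₂O ÷ 18.015 g/mol = 0.017252 mol
Divide by the smallest (0.017252 mol): C 1.400, H 1.000
Multiplying each by 5 gives whole numbers: C 7.00, H 5.00

C7H5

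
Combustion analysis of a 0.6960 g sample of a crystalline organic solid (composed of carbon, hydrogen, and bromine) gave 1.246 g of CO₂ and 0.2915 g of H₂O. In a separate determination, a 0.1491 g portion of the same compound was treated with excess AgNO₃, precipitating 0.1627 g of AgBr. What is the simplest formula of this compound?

C7H8Br

mol C = 1.246 g CO₂ ÷ 44.009 g/mol = 0.028312 mol
mol H = 2 × 0.2915 g H₂O ÷ 18.015 g/mol = 0.032362 mol
From the AgBr data: mol Br per gram of compound = (0.1627 ÷ 187.772) ÷ 0.1491 = 0.0058114 mol/g, so in the 0.6960 g combustion sample mol Br = 0.0040447 mol
Divide by the smallest (0.0040447 mol): C 7.000, H 8.001, Br 1.000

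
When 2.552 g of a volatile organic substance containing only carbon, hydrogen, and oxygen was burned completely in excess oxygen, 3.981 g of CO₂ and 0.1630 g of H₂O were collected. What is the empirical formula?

C5HO5

mol C = 3.981 g CO₂ ÷ 44.009 g/mol = 0.090459 mol
mol H = 2 × 0.1630 g H₂O ÷ 18.015 g/mol = 0.018096 mol
mass O = 2.552 − (1.0865 + 0.018241) = 1.4473 g → mol O = 1.4473 ÷ 15.999 = 0.090459 mol
Divide by the smallest (0.018096 mol): C 4.999, H 1.000, O 4.999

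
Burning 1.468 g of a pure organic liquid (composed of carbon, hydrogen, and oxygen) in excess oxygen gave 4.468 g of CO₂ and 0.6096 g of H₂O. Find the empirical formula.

C9H6O

mol C = 4.468 g CO₂ ÷ 44.009 g/mol = 0.10152 mol
mol H = 2 × 0.6096 g H₂O ÷ 18.015 g/mol = 0.067677 mol
mass O = 1.468 − (1.2194 + 0.068218) = 0.18037 g → mol O = 0.18037 ÷ 15.999 = 0.011274 mol
Divide by the smallest (0.011274 mol): C 9.005, H 6.003, O 1.000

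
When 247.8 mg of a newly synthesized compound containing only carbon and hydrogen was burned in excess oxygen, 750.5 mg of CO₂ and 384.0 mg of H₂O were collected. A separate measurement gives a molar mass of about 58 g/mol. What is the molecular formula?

mol C = 0.7505 g CO₂ ÷ 44.009 g/mol = 0.017053 mol
mol H = 2 × 0.3840 g H₂O ÷ 18.015 g/mol = 0.042631 mol
Divide by the smallest (0.017053 mol): C 1.000, H 2.500
Multiplying each by 2 gives whole numbers: C 2.00, H 5.00
Empirical formula: C2H5
Empirical-formula mass = 29.06 g/mol; 58 ÷ 29.06 ≈ 2, so the molecular formula is C4H10.

C4H10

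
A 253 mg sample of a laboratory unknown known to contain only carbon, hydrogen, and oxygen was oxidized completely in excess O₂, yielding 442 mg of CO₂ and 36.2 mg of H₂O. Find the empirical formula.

mol C = 0.442 g CO₂ ÷ 44.009 g/mol = 0.01004 mol
mol H = 2 × 0.0362 g H₂O ÷ 18.015 g/mol = 0.004019 mol
mass O = 0.253 − (0.1206 + 0.004051) = 0.1283 g → mol O = 0.1283 ÷ 15.999 = 0.008020 mol
Divide by the smallest (0.004019 mol): C 2.499, H 1.000, O 1.996
Multiplying each by 2 gives whole numbers: C 5.00, H 2.00, O 3.99

C5H2O4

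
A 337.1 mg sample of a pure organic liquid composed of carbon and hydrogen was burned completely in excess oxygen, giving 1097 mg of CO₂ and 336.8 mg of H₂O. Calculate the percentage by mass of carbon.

88.81%

mol C = 1.097 g CO₂ ÷ 44.009 g/mol = 0.024927 mol
mol H = 2 × 0.3368 g H₂O ÷ 18.015 g/mol = 0.037391 mol
mass % C = 0.29939 g ÷ 0.3371 g × 100%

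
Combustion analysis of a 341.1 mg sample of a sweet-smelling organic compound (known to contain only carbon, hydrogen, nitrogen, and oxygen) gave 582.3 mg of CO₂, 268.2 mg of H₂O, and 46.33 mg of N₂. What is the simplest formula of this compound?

mol C = 0.5823 g CO₂ ÷ 44.009 g/mol = 0.013231 mol
mol H = 2 × 0.2682 g H₂O ÷ 18.015 g/mol = 0.029775 mol
mol N = 2 × 0.04633 g N₂ ÷ 28.014 g/mol = 0.0033076 mol
mass O = 0.3411 − (0.15892 + 0.030013 + 0.046330) = 0.10583 g → mol O = 0.10583 ÷ 15.999 = 0.0066151 mol
Divide by the smallest (0.0033076 mol): C 4.000, H 9.002, N 1.000, O 2.000

C4H9NO2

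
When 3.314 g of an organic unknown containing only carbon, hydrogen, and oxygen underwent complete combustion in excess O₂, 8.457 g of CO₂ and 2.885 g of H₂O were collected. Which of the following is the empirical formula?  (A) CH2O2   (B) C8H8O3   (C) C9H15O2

(C) C9H15O2

mol C = 8.457 g CO₂ ÷ 44.009 g/mol = 0.19217 mol
mol H = 2 × 2.885 g H₂O ÷ 18.015 g/mol = 0.32029 mol
mass O = 3.314 − (2.3081 + 0.32285) = 0.68305 g → mol O = 0.68305 ÷ 15.999 = 0.042693 mol
Divide by the smallest (0.042693 mol): C 4.501, H 7.502, O 1.000
Multiplying each by 2 gives whole numbers: C 9.00, H 15.00, O 2.00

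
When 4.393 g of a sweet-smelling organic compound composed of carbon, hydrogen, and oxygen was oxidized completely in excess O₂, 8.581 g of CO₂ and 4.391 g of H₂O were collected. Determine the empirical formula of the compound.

C2H5O

mol C = 8.581 g CO₂ ÷ 44.009 g/mol = 0.19498 mol
mol H = 2 × 4.391 g H₂O ÷ 18.015 g/mol = 0.48748 mol
mass O = 4.393 − (2.3419 + 0.49138) = 1.5597 g → mol O = 1.5597 ÷ 15.999 = 0.097486 mol
Divide by the smallest (0.097486 mol): C 2.000, H 5.001, O 1.000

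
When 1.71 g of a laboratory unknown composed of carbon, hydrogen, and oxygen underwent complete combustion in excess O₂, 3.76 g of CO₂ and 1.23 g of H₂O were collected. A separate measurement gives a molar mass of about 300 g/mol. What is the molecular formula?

C15H24O6

mol C = 3.76 g CO₂ ÷ 44.009 g/mol = 0.08544 mol
mol H = 2 × 1.23 g H₂O ÷ 18.015 g/mol = 0.1366 mol
mass O = 1.71 − (1.026 + 0.1376) = 0.5462 g → mol O = 0.5462 ÷ 15.999 = 0.03414 mol
Divide by the smallest (0.03414 mol): C 2.503, H 4.000, O 1.000
Multiplying each by 2 gives whole numbers: C 5.01, H 8.00, O 2.00
Empirical formula: C5H8O2
Empirical-formula mass = 100.12 g/mol; 300 ÷ 100.12 ≈ 3, so the molecular formula is C15H24O6.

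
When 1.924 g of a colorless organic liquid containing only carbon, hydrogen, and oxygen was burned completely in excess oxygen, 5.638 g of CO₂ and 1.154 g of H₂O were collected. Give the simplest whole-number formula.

mol C = 5.638 g CO₂ ÷ 44.009 g/mol = 0.12811 mol
mol H = 2 × 1.154 g H₂O ÷ 18.015 g/mol = 0.12812 mol
mass O = 1.924 − (1.5387 + 0.12914) = 0.25613 g → mol O = 0.25613 ÷ 15.999 = 0.016009 mol
Divide by the smallest (0.016009 mol): C 8.002, H 8.003, O 1.000

C8H8O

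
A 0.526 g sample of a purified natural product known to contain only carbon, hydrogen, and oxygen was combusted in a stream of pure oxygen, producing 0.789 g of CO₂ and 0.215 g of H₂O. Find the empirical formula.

C3H4O3

mol C = 0.789 g CO₂ ÷ 44.009 g/mol = 0.01793 mol
mol H = 2 × 0.215 g H₂O ÷ 18.015 g/mol = 0.02387 mol
mass O = 0.526 − (0.2153 + 0.02406) = 0.2866 g → mol O = 0.2866 ÷ 15.999 = 0.01791 mol
Divide by the smallest (0.01791 mol): C 1.001, H 1.332, O 1.000
Multiplying each by 3 gives whole numbers: C 3.00, H 4.00, O 3.00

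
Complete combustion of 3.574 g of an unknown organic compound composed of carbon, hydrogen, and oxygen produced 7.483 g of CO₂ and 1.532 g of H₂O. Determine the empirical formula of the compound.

C2H2O

mol C = 7.483 g CO₂ ÷ 44.009 g/mol = 0.17003 mol
mol H = 2 × 1.532 g H₂O ÷ 18.015 g/mol = 0.17008 mol
mass O = 3.574 − (2.0423 + 0.17144) = 1.3603 g → mol O = 1.3603 ÷ 15.999 = 0.085023 mol
Divide by the smallest (0.085023 mol): C 2.000, H 2.000, O 1.000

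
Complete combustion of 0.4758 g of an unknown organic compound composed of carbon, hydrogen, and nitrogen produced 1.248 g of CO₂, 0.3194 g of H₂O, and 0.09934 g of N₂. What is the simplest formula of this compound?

C4H5N

mol C = 1.248 g CO₂ ÷ 44.009 g/mol = 0.028358 mol
mol H = 2 × 0.3194 g H₂O ÷ 18.015 g/mol = 0.035459 mol
mol N = 2 × 0.09934 g N₂ ÷ 28.014 g/mol = 0.0070922 mol
Divide by the smallest (0.0070922 mol): C 3.998, H 5.000, N 1.000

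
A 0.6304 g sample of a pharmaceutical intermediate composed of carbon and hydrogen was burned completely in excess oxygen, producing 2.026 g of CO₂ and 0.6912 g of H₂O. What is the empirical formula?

C3H5

mol C = 2.026 g CO₂ ÷ 44.009 g/mol = 0.046036 mol
mol H = 2 × 0.6912 g H₂O ÷ 18.015 g/mol = 0.076736 mol
Divide by the smallest (0.046036 mol): C 1.000, H 1.667
Multiplying each by 3 gives whole numbers: C 3.00, H 5.00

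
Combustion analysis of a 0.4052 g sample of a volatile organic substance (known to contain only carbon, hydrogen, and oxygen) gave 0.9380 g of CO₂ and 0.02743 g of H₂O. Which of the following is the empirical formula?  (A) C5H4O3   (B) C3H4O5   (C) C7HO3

(C) C7HO3

mol C = 0.9380 g CO₂ ÷ 44.009 g/mol = 0.021314 mol
mol H = 2 × 0.02743 g H₂O ÷ 18.015 g/mol = 0.0030452 mol
mass O = 0.4052 − (0.25600 + 0.0030696) = 0.14613 g → mol O = 0.14613 ÷ 15.999 = 0.0091337 mol
Divide by the smallest (0.0030452 mol): C 6.999, H 1.000, O 2.999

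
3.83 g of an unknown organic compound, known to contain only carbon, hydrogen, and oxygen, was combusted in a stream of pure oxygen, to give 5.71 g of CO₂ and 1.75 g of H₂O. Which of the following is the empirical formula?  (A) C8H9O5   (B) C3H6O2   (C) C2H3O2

mol C = 5.71 g CO₂ ÷ 44.009 g/mol = 0.1297 mol
mol H = 2 × 1.75 g H₂O ÷ 18.015 g/mol = 0.1943 mol
mass O = 3.83 − (1.558 + 0.1958) = 2.076 g → mol O = 2.076 ÷ 15.999 = 0.1297 mol
Divide by the smallest (0.1297 mol): C 1.000, H 1.497, O 1.000
Multiplying each by 2 gives whole numbers: C 2.00, H 2.99, O 2.00

(C) C2H3O2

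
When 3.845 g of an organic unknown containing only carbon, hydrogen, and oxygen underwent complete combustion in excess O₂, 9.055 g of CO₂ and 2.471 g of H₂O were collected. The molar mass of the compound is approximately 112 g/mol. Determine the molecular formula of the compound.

mol C = 9.055 g CO₂ ÷ 44.009 g/mol = 0.20575 mol
mol H = 2 × 2.471 g H₂O ÷ 18.015 g/mol = 0.27433 mol
mass O = 3.845 − (2.4713 + 0.27652) = 1.0972 g → mol O = 1.0972 ÷ 15.999 = 0.068578 mol
Divide by the smallest (0.068578 mol): C 3.000, H 4.000, O 1.000
Empirical formula: C3H4O
Empirical-formula mass = 56.06 g/mol; 112 ÷ 56.06 ≈ 2, so the molecular formula is C6H8O2.

C6H8O2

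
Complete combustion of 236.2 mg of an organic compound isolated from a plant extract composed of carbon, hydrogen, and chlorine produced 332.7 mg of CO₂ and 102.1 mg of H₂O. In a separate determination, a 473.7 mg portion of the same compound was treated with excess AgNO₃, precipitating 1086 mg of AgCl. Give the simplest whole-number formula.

mol C = 0.3327 g CO₂ ÷ 44.009 g/mol = 0.0075598 mol
mol H = 2 × 0.1021 g H₂O ÷ 18.015 g/mol = 0.011335 mol
From the AgCl data: mol Cl per gram of compound = (1.086 ÷ 143.318) ÷ 0.4737 = 0.015997 mol/g, so in the 0.2362 g combustion sample mol Cl = 0.0037784 mol
Divide by the smallest (0.0037784 mol): C 2.001, H 3.000, Cl 1.000

C2H3Cl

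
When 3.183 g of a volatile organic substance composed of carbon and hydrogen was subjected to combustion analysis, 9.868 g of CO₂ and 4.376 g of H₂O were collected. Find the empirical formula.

C6H13

mol C = 9.868 g CO₂ ÷ 44.009 g/mol = 0.22423 mol
mol H = 2 × 4.376 g H₂O ÷ 18.015 g/mol = 0.48582 mol
Divide by the smallest (0.22423 mol): C 1.000, H 2.167
Multiplying each by 6 gives whole numbers: C 6.00, H 13.00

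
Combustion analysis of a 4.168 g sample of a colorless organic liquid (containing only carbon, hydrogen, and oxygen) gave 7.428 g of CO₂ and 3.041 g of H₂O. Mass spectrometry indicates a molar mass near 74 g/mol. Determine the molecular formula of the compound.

mol C = 7.428 g CO₂ ÷ 44.009 g/mol = 0.16878 mol
mol H = 2 × 3.041 g H₂O ÷ 18.015 g/mol = 0.33761 mol
mass O = 4.168 − (2.0273 + 0.34031) = 1.8004 g → mol O = 1.8004 ÷ 15.999 = 0.11253 mol
Divide by the smallest (0.11253 mol): C 1.500, H 3.000, O 1.000
Multiplying each by 2 gives whole numbers: C 3.00, H 6.00, O 2.00
Empirical formula: C3H6O2
Empirical-formula mass = 74.08 g/mol; 74 ÷ 74.08 ≈ 1, so the molecular formula is C3H6O2.

C3H6O2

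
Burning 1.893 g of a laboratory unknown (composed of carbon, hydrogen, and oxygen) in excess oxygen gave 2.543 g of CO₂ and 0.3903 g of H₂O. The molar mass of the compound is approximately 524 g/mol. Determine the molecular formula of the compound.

mol C = 2.543 g CO₂ ÷ 44.009 g/mol = 0.057784 mol
mol H = 2 × 0.3903 g H₂O ÷ 18.015 g/mol = 0.043331 mol
mass O = 1.893 − (0.69404 + 0.043677) = 1.1553 g → mol O = 1.1553 ÷ 15.999 = 0.072210 mol
Divide by the smallest (0.043331 mol): C 1.334, H 1.000, O 1.666
Multiplying each by 3 gives whole numbers: C 4.00, H 3.00, O 5.00
Empirical formula: C4H3O5
Empirical-formula mass = 131.06 g/mol; 524 ÷ 131.06 ≈ 4, so the molecular formula is C16H12O20.

C16H12O20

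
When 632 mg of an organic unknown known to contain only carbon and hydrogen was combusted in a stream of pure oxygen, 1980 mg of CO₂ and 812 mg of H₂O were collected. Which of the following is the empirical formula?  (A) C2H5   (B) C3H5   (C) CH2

(C) CH2

mol C = 1.98 g CO₂ ÷ 44.009 g/mol = 0.04499 mol
mol H = 2 × 0.812 g H₂O ÷ 18.015 g/mol = 0.09015 mol
Divide by the smallest (0.04499 mol): C 1.000, H 2.004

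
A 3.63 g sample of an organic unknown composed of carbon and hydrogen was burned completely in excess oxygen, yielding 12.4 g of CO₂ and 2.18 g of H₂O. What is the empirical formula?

C7H6

mol C = 12.4 g CO₂ ÷ 44.009 g/mol = 0.2818 mol
mol H = 2 × 2.18 g H₂O ÷ 18.015 g/mol = 0.2420 mol
Divide by the smallest (0.2420 mol): C 1.164, H 1.000
Multiplying each by 6 gives whole numbers: C 6.99, H 6.00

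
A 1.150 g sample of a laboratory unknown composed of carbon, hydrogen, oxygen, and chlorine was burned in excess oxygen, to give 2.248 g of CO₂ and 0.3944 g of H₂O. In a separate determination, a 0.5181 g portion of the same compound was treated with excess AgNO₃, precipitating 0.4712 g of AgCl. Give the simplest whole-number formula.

mol C = 2.248 g CO₂ ÷ 44.009 g/mol = 0.051080 mol
mol H = 2 × 0.3944 g H₂O ÷ 18.015 g/mol = 0.043786 mol
From the AgCl data: mol Cl per gram of compound = (0.4712 ÷ 143.318) ÷ 0.5181 = 0.0063459 mol/g, so in the 1.150 g combustion sample mol Cl = 0.0072977 mol
mass O = 1.150 − (0.61353 + 0.044136 + 0.25871) = 0.23363 g → mol O = 0.23363 ÷ 15.999 = 0.014603 mol
Divide by the smallest (0.0072977 mol): C 6.999, H 6.000, Cl 1.000, O 2.001

C7H6ClO2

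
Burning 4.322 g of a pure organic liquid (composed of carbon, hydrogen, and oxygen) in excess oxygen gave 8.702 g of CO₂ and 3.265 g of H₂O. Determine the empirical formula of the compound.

C6H11O3

mol C = 8.702 g CO₂ ÷ 44.009 g/mol = 0.19773 mol
mol H = 2 × 3.265 g H₂O ÷ 18.015 g/mol = 0.36248 mol
mass O = 4.322 − (2.3750 + 0.36538) = 1.5817 g → mol O = 1.5817 ÷ 15.999 = 0.098860 mol
Divide by the smallest (0.098860 mol): C 2.000, H 3.667, O 1.000
Multiplying each by 3 gives whole numbers: C 6.00, H 11.00, O 3.00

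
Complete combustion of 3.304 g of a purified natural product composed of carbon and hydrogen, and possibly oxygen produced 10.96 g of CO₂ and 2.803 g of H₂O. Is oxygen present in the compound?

mol C = 10.96 g CO₂ ÷ 44.009 g/mol = 0.24904 mol
mol H = 2 × 2.803 g H₂O ÷ 18.015 g/mol = 0.31119 mol
C and H together account for 3.3049 g — essentially the entire 3.304 g sample — so the compound contains no oxygen.

no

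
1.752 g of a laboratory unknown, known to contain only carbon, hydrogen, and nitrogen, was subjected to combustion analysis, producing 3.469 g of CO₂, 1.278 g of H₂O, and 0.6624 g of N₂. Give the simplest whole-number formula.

C5H9N3

mol C = 3.469 g CO₂ ÷ 44.009 g/mol = 0.078825 mol
mol H = 2 × 1.278 g H₂O ÷ 18.015 g/mol = 0.14188 mol
mol N = 2 × 0.6624 g N₂ ÷ 28.014 g/mol = 0.047291 mol
Divide by the smallest (0.047291 mol): C 1.667, H 3.000, N 1.000
Multiplying each by 3 gives whole numbers: C 5.00, H 9.00, N 3.00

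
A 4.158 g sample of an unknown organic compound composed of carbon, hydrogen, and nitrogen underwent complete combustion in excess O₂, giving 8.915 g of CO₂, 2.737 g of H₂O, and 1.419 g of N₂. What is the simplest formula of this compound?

C2H3N

mol C = 8.915 g CO₂ ÷ 44.009 g/mol = 0.20257 mol
mol H = 2 × 2.737 g H₂O ÷ 18.015 g/mol = 0.30386 mol
mol N = 2 × 1.419 g N₂ ÷ 28.014 g/mol = 0.10131 mol
Divide by the smallest (0.10131 mol): C 2.000, H 2.999, N 1.000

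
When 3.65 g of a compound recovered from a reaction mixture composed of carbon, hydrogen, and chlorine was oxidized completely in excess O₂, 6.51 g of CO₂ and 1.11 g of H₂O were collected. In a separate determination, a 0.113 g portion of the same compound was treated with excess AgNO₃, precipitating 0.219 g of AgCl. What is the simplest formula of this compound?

mol C = 6.51 g CO₂ ÷ 44.009 g/mol = 0.1479 mol
mol H = 2 × 1.11 g H₂O ÷ 18.015 g/mol = 0.1232 mol
From the AgCl data: mol Cl per gram of compound = (0.219 ÷ 143.318) ÷ 0.113 = 0.01352 mol/g, so in the 3.65 g combustion sample mol Cl = 0.04936 mol
Divide by the smallest (0.04936 mol): C 2.997, H 2.497, Cl 1.000
Multiplying each by 2 gives whole numbers: C 5.99, H 4.99, Cl 2.00

C6H5Cl2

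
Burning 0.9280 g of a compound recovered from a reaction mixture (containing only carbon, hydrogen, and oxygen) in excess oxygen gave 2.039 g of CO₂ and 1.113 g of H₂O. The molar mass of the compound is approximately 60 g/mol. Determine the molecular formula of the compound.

C3H8O

mol C = 2.039 g CO₂ ÷ 44.009 g/mol = 0.046331 mol
mol H = 2 × 1.113 g H₂O ÷ 18.015 g/mol = 0.12356 mol
mass O = 0.9280 − (0.55649 + 0.12455) = 0.24696 g → mol O = 0.24696 ÷ 15.999 = 0.015436 mol
Divide by the smallest (0.015436 mol): C 3.002, H 8.005, O 1.000
Empirical formula: C3H8O
Empirical-formula mass = 60.10 g/mol; 60 ÷ 60.10 ≈ 1, so the molecular formula is C3H8O.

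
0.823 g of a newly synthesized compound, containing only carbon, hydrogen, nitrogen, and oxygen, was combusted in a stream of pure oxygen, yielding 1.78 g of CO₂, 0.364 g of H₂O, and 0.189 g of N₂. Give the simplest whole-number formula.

C6H6N2O

mol C = 1.78 g CO₂ ÷ 44.009 g/mol = 0.04045 mol
mol H = 2 × 0.364 g H₂O ÷ 18.015 g/mol = 0.04041 mol
mol N = 2 × 0.189 g N₂ ÷ 28.014 g/mol = 0.01349 mol
mass O = 0.823 − (0.4858 + 0.04073 + 0.1890) = 0.1075 g → mol O = 0.1075 ÷ 15.999 = 0.006717 mol
Divide by the smallest (0.006717 mol): C 6.021, H 6.016, N 2.009, O 1.000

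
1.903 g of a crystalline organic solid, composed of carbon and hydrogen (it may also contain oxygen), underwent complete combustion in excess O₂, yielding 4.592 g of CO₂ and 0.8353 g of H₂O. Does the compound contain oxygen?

mol C = 4.592 g CO₂ ÷ 44.009 g/mol = 0.10434 mol
mol H = 2 × 0.8353 g H₂O ÷ 18.015 g/mol = 0.092734 mol
C and H account for only 1.3467 g of the 1.903 g sample; the remaining 0.55627 g must be oxygen.

yes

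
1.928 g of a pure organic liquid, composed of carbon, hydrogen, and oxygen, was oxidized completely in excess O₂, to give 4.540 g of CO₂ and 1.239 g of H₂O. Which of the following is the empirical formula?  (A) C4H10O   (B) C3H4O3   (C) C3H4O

mol C = 4.540 g CO₂ ÷ 44.009 g/mol = 0.10316 mol
mol H = 2 × 1.239 g H₂O ÷ 18.015 g/mol = 0.13755 mol
mass O = 1.928 − (1.2391 + 0.13865) = 0.55028 g → mol O = 0.55028 ÷ 15.999 = 0.034395 mol
Divide by the smallest (0.034395 mol): C 2.999, H 3.999, O 1.000

(C) C3H4O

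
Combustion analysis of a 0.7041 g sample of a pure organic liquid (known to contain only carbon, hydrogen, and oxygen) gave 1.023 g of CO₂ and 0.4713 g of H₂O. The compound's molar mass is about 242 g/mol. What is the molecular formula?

C8H18O8

mol C = 1.023 g CO₂ ÷ 44.009 g/mol = 0.023245 mol
mol H = 2 × 0.4713 g H₂O ÷ 18.015 g/mol = 0.052323 mol
mass O = 0.7041 − (0.27920 + 0.052742) = 0.37216 g → mol O = 0.37216 ÷ 15.999 = 0.023261 mol
Divide by the smallest (0.023245 mol): C 1.000, H 2.251, O 1.001
Multiplying each by 4 gives whole numbers: C 4.00, H 9.00, O 4.00
Empirical formula: C4H9O4
Empirical-formula mass = 121.11 g/mol; 242 ÷ 121.11 ≈ 2, so the molecular formula is C8H18O8.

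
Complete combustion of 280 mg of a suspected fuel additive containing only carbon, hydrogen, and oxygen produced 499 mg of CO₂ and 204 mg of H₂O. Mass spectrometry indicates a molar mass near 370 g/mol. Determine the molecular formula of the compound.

C15H30O10

mol C = 0.499 g CO₂ ÷ 44.009 g/mol = 0.01134 mol
mol H = 2 × 0.204 g H₂O ÷ 18.015 g/mol = 0.02265 mol
mass O = 0.280 − (0.1362 + 0.02283) = 0.1210 g → mol O = 0.1210 ÷ 15.999 = 0.007562 mol
Divide by the smallest (0.007562 mol): C 1.499, H 2.995, O 1.000
Multiplying each by 2 gives whole numbers: C 3.00, H 5.99, O 2.00
Empirical formula: C3H6O2
Empirical-formula mass = 74.08 g/mol; 370 ÷ 74.08 ≈ 5, so the molecular formula is C15H30O10.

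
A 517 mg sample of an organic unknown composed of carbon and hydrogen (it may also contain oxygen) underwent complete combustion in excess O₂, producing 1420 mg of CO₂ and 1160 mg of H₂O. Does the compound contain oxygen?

no

mol C = 1.42 g CO₂ ÷ 44.009 g/mol = 0.03227 mol
mol H = 2 × 1.16 g H₂O ÷ 18.015 g/mol = 0.1288 mol
C and H together account for 0.5174 g — essentially the entire 0.517 g sample — so the compound contains no oxygen.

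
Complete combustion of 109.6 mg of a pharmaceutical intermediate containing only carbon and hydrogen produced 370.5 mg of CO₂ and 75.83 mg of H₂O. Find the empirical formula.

CH

mol C = 0.3705 g CO₂ ÷ 44.009 g/mol = 0.0084187 mol
mol H = 2 × 0.07583 g H₂O ÷ 18.015 g/mol = 0.0084185 mol
Divide by the smallest (0.0084185 mol): C 1.000, H 1.000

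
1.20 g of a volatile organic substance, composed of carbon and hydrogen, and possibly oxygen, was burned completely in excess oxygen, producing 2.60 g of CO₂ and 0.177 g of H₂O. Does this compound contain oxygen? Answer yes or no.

yes

mol C = 2.60 g CO₂ ÷ 44.009 g/mol = 0.05908 mol
mol H = 2 × 0.177 g H₂O ÷ 18.015 g/mol = 0.01965 mol
C and H account for only 0.7294 g of the 1.20 g sample; the remaining 0.4706 g must be oxygen.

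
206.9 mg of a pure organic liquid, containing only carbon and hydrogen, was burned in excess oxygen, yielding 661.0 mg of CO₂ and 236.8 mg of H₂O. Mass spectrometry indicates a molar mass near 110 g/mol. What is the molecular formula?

C8H14

mol C = 0.6610 g CO₂ ÷ 44.009 g/mol = 0.015020 mol
mol H = 2 × 0.2368 g H₂O ÷ 18.015 g/mol = 0.026289 mol
Divide by the smallest (0.015020 mol): C 1.000, H 1.750
Multiplying each by 4 gives whole numbers: C 4.00, H 7.00
Empirical formula: C4H7
Empirical-formula mass = 55.10 g/mol; 110 ÷ 55.10 ≈ 2, so the molecular formula is C8H14.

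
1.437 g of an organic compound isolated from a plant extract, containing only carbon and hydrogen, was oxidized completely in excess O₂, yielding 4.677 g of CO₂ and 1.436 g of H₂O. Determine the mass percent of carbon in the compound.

mol C = 4.677 g CO₂ ÷ 44.009 g/mol = 0.10627 mol
mol H = 2 × 1.436 g H₂O ÷ 18.015 g/mol = 0.15942 mol
mass % C = 1.2765 g ÷ 1.437 g × 100%

88.83%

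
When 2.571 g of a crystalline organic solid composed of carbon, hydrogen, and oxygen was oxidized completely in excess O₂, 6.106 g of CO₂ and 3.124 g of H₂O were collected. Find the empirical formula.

C4H10O

mol C = 6.106 g CO₂ ÷ 44.009 g/mol = 0.13874 mol
mol H = 2 × 3.124 g H₂O ÷ 18.015 g/mol = 0.34682 mol
mass O = 2.571 − (1.6665 + 0.34960) = 0.55494 g → mol O = 0.55494 ÷ 15.999 = 0.034686 mol
Divide by the smallest (0.034686 mol): C 4.000, H 9.999, O 1.000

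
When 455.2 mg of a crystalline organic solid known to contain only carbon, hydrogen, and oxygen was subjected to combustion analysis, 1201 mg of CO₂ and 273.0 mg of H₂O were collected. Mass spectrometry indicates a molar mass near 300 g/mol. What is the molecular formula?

mol C = 1.201 g CO₂ ÷ 44.009 g/mol = 0.027290 mol
mol H = 2 × 0.2730 g H₂O ÷ 18.015 g/mol = 0.030308 mol
mass O = 0.4552 − (0.32778 + 0.030551) = 0.096871 g → mol O = 0.096871 ÷ 15.999 = 0.0060548 mol
Divide by the smallest (0.0060548 mol): C 4.507, H 5.006, O 1.000
Multiplying each by 2 gives whole numbers: C 9.01, H 10.01, O 2.00
Empirical formula: C9H10O2
Empirical-formula mass = 150.18 g/mol; 300 ÷ 150.18 ≈ 2, so the molecular formula is C18H20O4.

C18H20O4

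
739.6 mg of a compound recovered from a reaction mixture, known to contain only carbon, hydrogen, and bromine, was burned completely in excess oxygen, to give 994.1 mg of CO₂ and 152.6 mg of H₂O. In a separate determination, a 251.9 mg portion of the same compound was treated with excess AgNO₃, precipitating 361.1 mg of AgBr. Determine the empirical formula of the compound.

mol C = 0.9941 g CO₂ ÷ 44.009 g/mol = 0.022589 mol
mol H = 2 × 0.1526 g H₂O ÷ 18.015 g/mol = 0.016941 mol
From the AgBr data: mol Br per gram of compound = (0.3611 ÷ 187.772) ÷ 0.2519 = 0.0076343 mol/g, so in the 0.7396 g combustion sample mol Br = 0.0056463 mol
Divide by the smallest (0.0056463 mol): C 4.001, H 3.000, Br 1.000

C4H3Br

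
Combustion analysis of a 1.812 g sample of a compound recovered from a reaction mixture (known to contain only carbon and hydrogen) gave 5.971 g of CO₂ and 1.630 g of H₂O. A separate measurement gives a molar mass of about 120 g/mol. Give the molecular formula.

C9H12

mol C = 5.971 g CO₂ ÷ 44.009 g/mol = 0.13568 mol
mol H = 2 × 1.630 g H₂O ÷ 18.015 g/mol = 0.18096 mol
Divide by the smallest (0.13568 mol): C 1.000, H 1.334
Multiplying each by 3 gives whole numbers: C 3.00, H 4.00
Empirical formula: C3H4
Empirical-formula mass = 40.06 g/mol; 120 ÷ 40.06 ≈ 3, so the molecular formula is C9H12.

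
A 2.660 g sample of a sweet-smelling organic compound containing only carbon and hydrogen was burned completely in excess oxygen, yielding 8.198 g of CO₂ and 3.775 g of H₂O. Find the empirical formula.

mol C = 8.198 g CO₂ ÷ 44.009 g/mol = 0.18628 mol
mol H = 2 × 3.775 g H₂O ÷ 18.015 g/mol = 0.41910 mol
Divide by the smallest (0.18628 mol): C 1.000, H 2.250
Multiplying each by 4 gives whole numbers: C 4.00, H 9.00

C4H9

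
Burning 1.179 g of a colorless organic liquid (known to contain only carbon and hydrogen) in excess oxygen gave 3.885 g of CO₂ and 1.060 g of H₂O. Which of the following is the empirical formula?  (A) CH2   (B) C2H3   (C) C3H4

(C) C3H4

mol C = 3.885 g CO₂ ÷ 44.009 g/mol = 0.088277 mol
mol H = 2 × 1.060 g H₂O ÷ 18.015 g/mol = 0.11768 mol
Divide by the smallest (0.088277 mol): C 1.000, H 1.333
Multiplying each by 3 gives whole numbers: C 3.00, H 4.00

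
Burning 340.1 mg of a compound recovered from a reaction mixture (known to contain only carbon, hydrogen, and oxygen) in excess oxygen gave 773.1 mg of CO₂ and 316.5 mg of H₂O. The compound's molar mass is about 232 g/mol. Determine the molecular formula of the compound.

C12H24O4

mol C = 0.7731 g CO₂ ÷ 44.009 g/mol = 0.017567 mol
mol H = 2 × 0.3165 g H₂O ÷ 18.015 g/mol = 0.035137 mol
mass O = 0.3401 − (0.21100 + 0.035418) = 0.093686 g → mol O = 0.093686 ÷ 15.999 = 0.0058557 mol
Divide by the smallest (0.0058557 mol): C 3.000, H 6.001, O 1.000
Empirical formula: C3H6O
Empirical-formula mass = 58.08 g/mol; 232 ÷ 58.08 ≈ 4, so the molecular formula is C12H24O4.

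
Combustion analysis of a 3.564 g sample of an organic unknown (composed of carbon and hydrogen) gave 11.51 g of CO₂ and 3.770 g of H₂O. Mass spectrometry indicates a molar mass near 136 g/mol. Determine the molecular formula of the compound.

mol C = 11.51 g CO₂ ÷ 44.009 g/mol = 0.26154 mol
mol H = 2 × 3.770 g H₂O ÷ 18.015 g/mol = 0.41854 mol
Divide by the smallest (0.26154 mol): C 1.000, H 1.600
Multiplying each by 5 gives whole numbers: C 5.00, H 8.00
Empirical formula: C5H8
Empirical-formula mass = 68.12 g/mol; 136 ÷ 68.12 ≈ 2, so the molecular formula is C10H16.

C10H16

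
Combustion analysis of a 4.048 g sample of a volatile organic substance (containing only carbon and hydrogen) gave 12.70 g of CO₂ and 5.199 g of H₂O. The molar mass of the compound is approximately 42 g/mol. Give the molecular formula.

C3H6

mol C = 12.70 g CO₂ ÷ 44.009 g/mol = 0.28858 mol
mol H = 2 × 5.199 g H₂O ÷ 18.015 g/mol = 0.57719 mol
Divide by the smallest (0.28858 mol): C 1.000, H 2.000
Empirical formula: CH2
Empirical-formula mass = 14.03 g/mol; 42 ÷ 14.03 ≈ 3, so the molecular formula is C3H6.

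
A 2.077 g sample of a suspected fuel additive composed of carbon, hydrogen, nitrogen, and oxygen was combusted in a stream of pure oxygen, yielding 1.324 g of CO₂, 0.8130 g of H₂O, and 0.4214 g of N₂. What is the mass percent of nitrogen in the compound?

mol C = 1.324 g CO₂ ÷ 44.009 g/mol = 0.030085 mol
mol H = 2 × 0.8130 g H₂O ÷ 18.015 g/mol = 0.090258 mol
mol N = 2 × 0.4214 g N₂ ÷ 28.014 g/mol = 0.030085 mol
mass O = 2.077 − (0.36135 + 0.090980 + 0.42140) = 1.2033 g → mol O = 1.2033 ÷ 15.999 = 0.075209 mol
mass % N = 0.42140 g ÷ 2.077 g × 100%

20.29%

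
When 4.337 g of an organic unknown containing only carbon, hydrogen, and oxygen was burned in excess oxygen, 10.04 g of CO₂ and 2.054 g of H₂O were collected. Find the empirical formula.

mol C = 10.04 g CO₂ ÷ 44.009 g/mol = 0.22814 mol
mol H = 2 × 2.054 g H₂O ÷ 18.015 g/mol = 0.22803 mol
mass O = 4.337 − (2.7401 + 0.22986) = 1.3670 g → mol O = 1.3670 ÷ 15.999 = 0.085444 mol
Divide by the smallest (0.085444 mol): C 2.670, H 2.669, O 1.000
Multiplying each by 3 gives whole numbers: C 8.01, H 8.01, O 3.00

C8H8O3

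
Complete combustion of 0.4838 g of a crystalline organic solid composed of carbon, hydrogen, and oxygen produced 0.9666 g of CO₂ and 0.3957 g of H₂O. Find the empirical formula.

C2H4O

mol C = 0.9666 g CO₂ ÷ 44.009 g/mol = 0.021964 mol
mol H = 2 × 0.3957 g H₂O ÷ 18.015 g/mol = 0.043930 mol
mass O = 0.4838 − (0.26381 + 0.044281) = 0.17571 g → mol O = 0.17571 ÷ 15.999 = 0.010983 mol
Divide by the smallest (0.010983 mol): C 2.000, H 4.000, O 1.000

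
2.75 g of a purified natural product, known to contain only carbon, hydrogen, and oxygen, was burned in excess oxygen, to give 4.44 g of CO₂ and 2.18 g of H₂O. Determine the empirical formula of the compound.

C5H12O4

mol C = 4.44 g CO₂ ÷ 44.009 g/mol = 0.1009 mol
mol H = 2 × 2.18 g H₂O ÷ 18.015 g/mol = 0.2420 mol
mass O = 2.75 − (1.212 + 0.2440) = 1.294 g → mol O = 1.294 ÷ 15.999 = 0.08090 mol
Divide by the smallest (0.08090 mol): C 1.247, H 2.992, O 1.000
Multiplying each by 4 gives whole numbers: C 4.99, H 11.97, O 4.00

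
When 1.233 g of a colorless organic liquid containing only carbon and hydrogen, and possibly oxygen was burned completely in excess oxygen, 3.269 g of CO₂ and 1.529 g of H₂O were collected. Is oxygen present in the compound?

yes

mol C = 3.269 g CO₂ ÷ 44.009 g/mol = 0.074280 mol
mol H = 2 × 1.529 g H₂O ÷ 18.015 g/mol = 0.16975 mol
C and H account for only 1.0633 g of the 1.233 g sample; the remaining 0.16971 g must be oxygen.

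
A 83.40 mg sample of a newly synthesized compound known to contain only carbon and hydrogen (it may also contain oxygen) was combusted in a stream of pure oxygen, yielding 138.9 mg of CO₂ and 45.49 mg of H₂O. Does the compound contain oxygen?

yes

mol C = 0.1389 g CO₂ ÷ 44.009 g/mol = 0.0031562 mol
mol H = 2 × 0.04549 g H₂O ÷ 18.015 g/mol = 0.0050502 mol
C and H account for only 0.042999 g of the 0.08340 g sample; the remaining 0.040401 g must be oxygen.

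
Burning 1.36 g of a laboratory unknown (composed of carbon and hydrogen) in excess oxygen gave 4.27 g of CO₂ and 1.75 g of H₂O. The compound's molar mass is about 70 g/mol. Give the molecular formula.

C5H10

mol C = 4.27 g CO₂ ÷ 44.009 g/mol = 0.09703 mol
mol H = 2 × 1.75 g H₂O ÷ 18.015 g/mol = 0.1943 mol
Divide by the smallest (0.09703 mol): C 1.000, H 2.002
Empirical formula: CH2
Empirical-formula mass = 14.03 g/mol; 70 ÷ 14.03 ≈ 5, so the molecular formula is C5H10.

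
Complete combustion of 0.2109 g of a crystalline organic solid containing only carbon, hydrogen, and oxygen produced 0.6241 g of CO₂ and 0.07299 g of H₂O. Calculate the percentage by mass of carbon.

80.76%

mol C = 0.6241 g CO₂ ÷ 44.009 g/mol = 0.014181 mol
mol H = 2 × 0.07299 g H₂O ÷ 18.015 g/mol = 0.0081032 mol
mass O = 0.2109 − (0.17033 + 0.0081681) = 0.032402 g → mol O = 0.032402 ÷ 15.999 = 0.0020252 mol
mass % C = 0.17033 g ÷ 0.2109 g × 100%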